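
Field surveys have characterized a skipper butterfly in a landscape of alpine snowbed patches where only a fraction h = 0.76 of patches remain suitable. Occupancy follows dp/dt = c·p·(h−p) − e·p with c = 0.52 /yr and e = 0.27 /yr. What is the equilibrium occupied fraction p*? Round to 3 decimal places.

0.241

Setting dp/dt = 0 and dividing by p* gives c·(h−p*) = e.
So p* = h − e/c = 0.76 − 0.27/0.52 = 0.76 − 0.5192 = 0.2408.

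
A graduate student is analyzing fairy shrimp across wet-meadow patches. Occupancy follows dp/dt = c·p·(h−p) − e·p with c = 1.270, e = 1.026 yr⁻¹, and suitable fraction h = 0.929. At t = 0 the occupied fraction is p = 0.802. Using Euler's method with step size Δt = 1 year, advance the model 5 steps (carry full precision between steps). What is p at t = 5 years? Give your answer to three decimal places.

0.114

Update rule: p ← p + [c·p·(h−p) − e·p]·Δt with Δt = 1.
p: 0.80200 → 0.10850  (Δp = -0.69350)
p: 0.10850 → 0.11024  (Δp = +0.00174)
p: 0.11024 → 0.11177  (Δp = +0.00152)
p: 0.11177 → 0.11309  (Δp = +0.00133)
p: 0.11309 → 0.11425  (Δp = +0.00115)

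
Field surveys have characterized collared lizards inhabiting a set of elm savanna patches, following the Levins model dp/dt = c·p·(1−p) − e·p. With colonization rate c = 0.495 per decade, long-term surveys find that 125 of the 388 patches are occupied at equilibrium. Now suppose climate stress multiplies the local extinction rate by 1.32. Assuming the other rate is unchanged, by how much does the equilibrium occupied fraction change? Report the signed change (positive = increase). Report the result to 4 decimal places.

Observed p* = 125/388 = 0.32216.
Balance c(1−p*) = e gives e = 0.495×(1 − 0.32216) = 0.33553.
New p* = 1 − e/c = 1 − 0.44290/0.49500 = 0.10525.
Δp* = 0.10525 − 0.32216 = -0.21691.

-0.2169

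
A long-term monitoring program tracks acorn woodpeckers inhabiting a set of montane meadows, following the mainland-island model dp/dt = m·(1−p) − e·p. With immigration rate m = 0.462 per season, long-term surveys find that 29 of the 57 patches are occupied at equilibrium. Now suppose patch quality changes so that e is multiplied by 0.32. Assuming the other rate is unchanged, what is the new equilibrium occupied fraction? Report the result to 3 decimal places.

Observed p* = 29/57 = 0.50877.
Balance m(1−p*) = e·p* gives e = m(1−p*)/p* = 0.462×0.49123/0.50877 = 0.44607.
New p* = m/(m+e) = 0.46200/(0.46200+0.14274) = 0.76396.

0.764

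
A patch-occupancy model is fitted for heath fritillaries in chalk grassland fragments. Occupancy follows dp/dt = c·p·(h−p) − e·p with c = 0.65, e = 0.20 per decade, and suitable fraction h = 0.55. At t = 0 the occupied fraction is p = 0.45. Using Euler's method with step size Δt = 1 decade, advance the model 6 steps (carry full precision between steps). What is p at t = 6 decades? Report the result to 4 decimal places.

Update rule: p ← p + [c·p·(h−p) − e·p]·Δt with Δt = 1.
step 1: Δp = -0.06075, p = 0.38925
step 2: Δp = -0.03718, p = 0.35207
step 3: Δp = -0.02512, p = 0.32695
step 4: Δp = -0.01799, p = 0.30896
step 5: Δp = -0.01339, p = 0.29558
step 6: Δp = -0.01023, p = 0.28534

0.2853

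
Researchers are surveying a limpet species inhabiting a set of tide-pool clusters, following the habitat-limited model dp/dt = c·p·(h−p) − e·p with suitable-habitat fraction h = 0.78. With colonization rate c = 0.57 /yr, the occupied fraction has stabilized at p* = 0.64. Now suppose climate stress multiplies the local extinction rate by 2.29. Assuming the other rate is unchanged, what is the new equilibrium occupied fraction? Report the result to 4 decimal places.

Balance c(h−p*) = e gives e = 0.57×(0.78 − 0.64000) = 0.07980.
New p* = 0.78 − e/c = 0.78 − 0.18274/0.57000 = 0.45940.

0.4594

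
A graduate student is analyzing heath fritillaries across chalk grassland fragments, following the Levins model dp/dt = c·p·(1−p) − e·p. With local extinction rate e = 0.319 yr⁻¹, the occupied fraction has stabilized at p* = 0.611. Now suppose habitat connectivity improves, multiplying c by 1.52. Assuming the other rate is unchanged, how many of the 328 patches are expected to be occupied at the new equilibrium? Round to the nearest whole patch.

244

Balance c(1−p*) = e gives c = e/(1 − 0.61100) = 0.319/0.38900 = 0.82005.
New p* = 1 − e/c = 1 − 0.31900/1.24648 = 0.74408.
Expected occupied = 328 × 0.74408 = 244.06 ≈ 244.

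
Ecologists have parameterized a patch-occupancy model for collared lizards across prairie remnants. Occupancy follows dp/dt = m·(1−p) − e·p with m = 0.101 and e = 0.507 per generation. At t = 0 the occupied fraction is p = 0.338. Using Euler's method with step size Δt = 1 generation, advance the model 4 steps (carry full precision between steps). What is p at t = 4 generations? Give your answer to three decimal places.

Update rule: p ← p + [m·(1−p) − e·p]·Δt with Δt = 1.
step 1: Δp = -0.10450, p = 0.23350
step 2: Δp = -0.04097, p = 0.19253
step 3: Δp = -0.01606, p = 0.17647
step 4: Δp = -0.00629, p = 0.17018

0.170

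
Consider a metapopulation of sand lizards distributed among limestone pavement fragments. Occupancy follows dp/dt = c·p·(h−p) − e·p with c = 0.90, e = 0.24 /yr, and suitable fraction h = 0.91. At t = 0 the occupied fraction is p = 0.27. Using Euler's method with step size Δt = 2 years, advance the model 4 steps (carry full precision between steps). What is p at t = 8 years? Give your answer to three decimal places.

0.643

Update rule: p ← p + [c·p·(h−p) − e·p]·Δt with Δt = 2.
  1  |  dp/dt·Δt = +0.181440  |  p_1 = 0.451440
  2  |  dp/dt·Δt = +0.155931  |  p_2 = 0.607371
  3  |  dp/dt·Δt = +0.039316  |  p_3 = 0.646687
  4  |  dp/dt·Δt = -0.003904  |  p_4 = 0.642783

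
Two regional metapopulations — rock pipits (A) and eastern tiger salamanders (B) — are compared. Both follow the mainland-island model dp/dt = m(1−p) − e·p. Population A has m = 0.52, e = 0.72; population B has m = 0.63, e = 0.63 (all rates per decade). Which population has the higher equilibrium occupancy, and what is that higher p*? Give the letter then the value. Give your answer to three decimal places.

B, 0.500

A: p*_A = m/(m+e) = 0.52/1.2400 = 0.4194.
B: p*_B = 0.63/1.2600 = 0.5000.
B is higher at 0.5000.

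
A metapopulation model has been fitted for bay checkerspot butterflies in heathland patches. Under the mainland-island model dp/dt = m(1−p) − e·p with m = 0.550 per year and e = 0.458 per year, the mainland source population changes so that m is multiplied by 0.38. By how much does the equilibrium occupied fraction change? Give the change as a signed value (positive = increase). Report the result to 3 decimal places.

Before: p* = 0.550/(0.550+0.458) = 0.5456.
After: m = 0.209, e = 0.458; p* = 0.209/0.6670 = 0.3133.
Δp* = 0.3133 − 0.5456 = -0.2323.

-0.232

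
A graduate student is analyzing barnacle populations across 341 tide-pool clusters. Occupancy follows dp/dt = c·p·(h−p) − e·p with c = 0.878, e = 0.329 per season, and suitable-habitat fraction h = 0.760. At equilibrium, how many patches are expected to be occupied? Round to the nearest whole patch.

131

p* = h − e/c = 0.760 − 0.3747 = 0.3853.
Expected occupied patches = N × p* = 341 × 0.3853 = 131.38 ≈ 131.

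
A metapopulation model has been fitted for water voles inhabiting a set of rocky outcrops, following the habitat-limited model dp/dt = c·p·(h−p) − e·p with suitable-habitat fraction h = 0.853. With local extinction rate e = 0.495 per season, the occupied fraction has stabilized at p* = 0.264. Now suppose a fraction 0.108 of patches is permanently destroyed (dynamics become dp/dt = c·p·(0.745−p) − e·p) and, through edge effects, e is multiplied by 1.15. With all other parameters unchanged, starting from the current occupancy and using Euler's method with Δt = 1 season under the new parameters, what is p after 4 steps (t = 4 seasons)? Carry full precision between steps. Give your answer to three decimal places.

0.157

Balance c(h−p*) = e gives c = e/(0.853 − 0.26400) = 0.495/0.58900 = 0.84041.
Starting from p₀ = 0.26400; update p ← p + (dp/dt)·Δt with the new parameters.
step 1: Δp = -0.04356, p = 0.22044
step 2: Δp = -0.02830, p = 0.19213
step 3: Δp = -0.02010, p = 0.17203
step 4: Δp = -0.01509, p = 0.15694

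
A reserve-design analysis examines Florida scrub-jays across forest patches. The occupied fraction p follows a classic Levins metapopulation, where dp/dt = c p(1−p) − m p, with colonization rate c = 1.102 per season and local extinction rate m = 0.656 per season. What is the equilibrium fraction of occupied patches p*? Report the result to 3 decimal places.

0.405

Setting dp/dt = 0 and dividing through by p* gives c·(1−p*) = m.
So p* = 1 − m/c = 1 − 0.656/1.102 = 1 − 0.5953 = 0.4047.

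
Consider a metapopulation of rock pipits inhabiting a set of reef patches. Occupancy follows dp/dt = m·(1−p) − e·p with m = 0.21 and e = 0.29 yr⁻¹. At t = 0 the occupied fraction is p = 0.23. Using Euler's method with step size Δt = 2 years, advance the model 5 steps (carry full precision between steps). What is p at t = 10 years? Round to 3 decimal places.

0.420

Update rule: p ← p + [m·(1−p) − e·p]·Δt with Δt = 2.
t = 2: p = 0.23000 + (+0.19000) = 0.42000
t = 4: p = 0.42000 + (-0.00000) = 0.42000
t = 6: p = 0.42000 + (-0.00000) = 0.42000
t = 8: p = 0.42000 + (-0.00000) = 0.42000
t = 10: p = 0.42000 + (-0.00000) = 0.42000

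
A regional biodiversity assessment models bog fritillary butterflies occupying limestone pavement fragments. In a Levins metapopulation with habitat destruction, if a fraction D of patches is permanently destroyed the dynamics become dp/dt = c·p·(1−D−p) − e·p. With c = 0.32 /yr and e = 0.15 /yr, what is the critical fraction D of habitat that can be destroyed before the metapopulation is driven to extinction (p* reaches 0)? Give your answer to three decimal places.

The nontrivial equilibrium is p* = (1−D) − e/c; extinction occurs when this hits zero.
So D_crit = 1 − e/c = 1 − 0.15/0.32 = 1 − 0.4688 = 0.5312.
Note this equals the original equilibrium occupancy — the Levins extinction-debt result.

0.531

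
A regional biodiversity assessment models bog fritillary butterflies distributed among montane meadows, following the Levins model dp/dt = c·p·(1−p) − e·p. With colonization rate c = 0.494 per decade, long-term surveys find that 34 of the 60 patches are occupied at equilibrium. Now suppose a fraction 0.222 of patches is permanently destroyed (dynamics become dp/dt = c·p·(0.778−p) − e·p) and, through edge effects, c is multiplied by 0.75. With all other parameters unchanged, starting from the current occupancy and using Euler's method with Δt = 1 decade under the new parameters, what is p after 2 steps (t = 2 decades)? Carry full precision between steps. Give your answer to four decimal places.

0.4372

Observed p* = 34/60 = 0.56667.
Balance c(1−p*) = e gives e = 0.494×(1 − 0.56667) = 0.21407.
Starting from p₀ = 0.56667; update p ← p + (dp/dt)·Δt with the new parameters.
p: 0.56667 → 0.48973  (Δp = -0.07694)
p: 0.48973 → 0.43720  (Δp = -0.05253)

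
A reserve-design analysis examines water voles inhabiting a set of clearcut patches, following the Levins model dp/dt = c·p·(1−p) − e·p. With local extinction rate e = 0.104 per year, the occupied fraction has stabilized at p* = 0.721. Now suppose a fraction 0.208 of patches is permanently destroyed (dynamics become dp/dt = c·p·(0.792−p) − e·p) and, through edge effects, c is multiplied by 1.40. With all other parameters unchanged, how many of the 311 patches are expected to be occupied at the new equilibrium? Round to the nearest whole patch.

Balance c(1−p*) = e gives c = e/(1 − 0.72100) = 0.104/0.27900 = 0.37276.
New p* = 0.792 − e/c = 0.792 − 0.10400/0.52186 = 0.59271.
Expected occupied = 311 × 0.59271 = 184.33 ≈ 184.

184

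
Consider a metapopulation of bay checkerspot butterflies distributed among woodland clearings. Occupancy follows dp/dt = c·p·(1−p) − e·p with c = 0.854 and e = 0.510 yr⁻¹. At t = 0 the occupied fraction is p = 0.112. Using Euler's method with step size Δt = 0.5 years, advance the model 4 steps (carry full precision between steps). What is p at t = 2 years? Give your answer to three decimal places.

Update rule: p ← p + [c·p·(1−p) − e·p]·Δt with Δt = 0.5.
  1  |  dp/dt·Δt = +0.013908  |  p_1 = 0.125908
  2  |  dp/dt·Δt = +0.014887  |  p_2 = 0.140795
  3  |  dp/dt·Δt = +0.015752  |  p_3 = 0.156547
  4  |  dp/dt·Δt = +0.016462  |  p_4 = 0.173009

0.173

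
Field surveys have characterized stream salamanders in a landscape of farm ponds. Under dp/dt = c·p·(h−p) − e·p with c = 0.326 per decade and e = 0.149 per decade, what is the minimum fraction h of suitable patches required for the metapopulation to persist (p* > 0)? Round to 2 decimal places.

0.46

p* = h − e/c is positive only when h > e/c.
h_min = e/c = 0.149/0.326 = 0.4571.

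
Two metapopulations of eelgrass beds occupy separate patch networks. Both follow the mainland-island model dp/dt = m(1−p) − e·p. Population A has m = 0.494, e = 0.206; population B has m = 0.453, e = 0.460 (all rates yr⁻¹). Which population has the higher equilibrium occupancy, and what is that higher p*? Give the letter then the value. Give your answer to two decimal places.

A: p*_A = m/(m+e) = 0.494/0.7000 = 0.7057.
B: p*_B = 0.453/0.9130 = 0.4962.
A is higher at 0.7057.

A, 0.71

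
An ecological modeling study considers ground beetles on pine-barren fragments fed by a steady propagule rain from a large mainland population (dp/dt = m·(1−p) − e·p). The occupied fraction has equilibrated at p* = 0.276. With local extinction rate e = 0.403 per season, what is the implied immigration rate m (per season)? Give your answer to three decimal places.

0.154

At equilibrium m(1−p*) = e·p*, so m = e·p*/(1−p*).
m = 0.403 × 0.276 / 0.7240 = 0.1112/0.7240 = 0.1536.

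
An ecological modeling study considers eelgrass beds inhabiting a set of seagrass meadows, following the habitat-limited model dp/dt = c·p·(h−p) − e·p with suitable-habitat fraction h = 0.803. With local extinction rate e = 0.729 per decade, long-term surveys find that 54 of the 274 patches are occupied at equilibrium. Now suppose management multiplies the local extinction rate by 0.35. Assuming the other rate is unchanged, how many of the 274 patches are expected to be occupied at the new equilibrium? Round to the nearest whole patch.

Observed p* = 54/274 = 0.19708.
Balance c(h−p*) = e gives c = e/(0.803 − 0.19708) = 0.729/0.60592 = 1.20313.
New p* = 0.803 − e/c = 0.803 − 0.25515/1.20313 = 0.59093.
Expected occupied = 274 × 0.59093 = 161.91 ≈ 162.

162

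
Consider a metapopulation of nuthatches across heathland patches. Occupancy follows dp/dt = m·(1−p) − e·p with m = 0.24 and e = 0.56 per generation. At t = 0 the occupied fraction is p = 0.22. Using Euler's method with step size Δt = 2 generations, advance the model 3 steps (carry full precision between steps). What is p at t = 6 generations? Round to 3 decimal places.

0.317

Update rule: p ← p + [m·(1−p) − e·p]·Δt with Δt = 2.
step 1: Δp = +0.12800, p = 0.34800
step 2: Δp = -0.07680, p = 0.27120
step 3: Δp = +0.04608, p = 0.31728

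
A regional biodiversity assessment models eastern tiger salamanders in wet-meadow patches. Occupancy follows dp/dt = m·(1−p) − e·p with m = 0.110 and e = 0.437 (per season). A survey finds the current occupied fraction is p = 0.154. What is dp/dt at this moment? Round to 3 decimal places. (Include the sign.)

0.026

Colonization term: m·(1−p) = 0.110×0.8460 = 0.09306.
Extinction term: e·p = 0.06730.
dp/dt = 0.09306 − 0.06730 = 0.02576.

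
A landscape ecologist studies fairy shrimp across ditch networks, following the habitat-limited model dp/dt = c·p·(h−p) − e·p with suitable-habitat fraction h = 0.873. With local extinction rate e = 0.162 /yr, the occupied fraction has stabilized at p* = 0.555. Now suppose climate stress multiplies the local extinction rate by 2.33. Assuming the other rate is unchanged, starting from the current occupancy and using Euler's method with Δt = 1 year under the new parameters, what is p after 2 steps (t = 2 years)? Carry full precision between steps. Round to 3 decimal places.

Balance c(h−p*) = e gives c = e/(0.873 − 0.55500) = 0.162/0.31800 = 0.50943.
Starting from p₀ = 0.55500; update p ← p + (dp/dt)·Δt with the new parameters.
step 1: Δp = -0.11958, p = 0.43542
step 2: Δp = -0.06729, p = 0.36813

0.368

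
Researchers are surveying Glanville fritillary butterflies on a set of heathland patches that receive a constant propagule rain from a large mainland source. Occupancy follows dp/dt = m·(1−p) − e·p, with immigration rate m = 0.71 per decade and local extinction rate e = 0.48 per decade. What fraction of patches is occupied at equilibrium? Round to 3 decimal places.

Setting dp/dt = 0: m − m·p* = e·p*, so m = (m+e)·p*.
p* = m/(m+e) = 0.71/(0.71+0.48) = 0.71/1.1900 = 0.5966.

0.597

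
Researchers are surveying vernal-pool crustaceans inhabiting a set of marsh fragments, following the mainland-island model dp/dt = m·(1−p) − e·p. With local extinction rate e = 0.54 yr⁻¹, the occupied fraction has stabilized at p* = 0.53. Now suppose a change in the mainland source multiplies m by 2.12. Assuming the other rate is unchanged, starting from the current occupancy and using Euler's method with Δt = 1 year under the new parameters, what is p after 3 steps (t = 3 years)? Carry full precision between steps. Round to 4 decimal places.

Balance m(1−p*) = e·p* gives m = e·p*/(1−p*) = 0.54×0.53000/0.47000 = 0.60894.
Starting from p₀ = 0.53000; update p ← p + (dp/dt)·Δt with the new parameters.
t = 1: p = 0.53000 + (+0.32054) = 0.85054
t = 2: p = 0.85054 + (-0.26635) = 0.58419
t = 3: p = 0.58419 + (+0.22133) = 0.80552

0.8055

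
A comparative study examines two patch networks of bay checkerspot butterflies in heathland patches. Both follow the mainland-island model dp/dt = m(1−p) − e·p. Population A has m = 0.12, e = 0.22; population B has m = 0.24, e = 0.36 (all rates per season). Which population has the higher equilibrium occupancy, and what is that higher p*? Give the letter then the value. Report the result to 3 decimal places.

A: p*_A = m/(m+e) = 0.12/0.3400 = 0.3529.
B: p*_B = 0.24/0.6000 = 0.4000.
B is higher at 0.4000.

B, 0.400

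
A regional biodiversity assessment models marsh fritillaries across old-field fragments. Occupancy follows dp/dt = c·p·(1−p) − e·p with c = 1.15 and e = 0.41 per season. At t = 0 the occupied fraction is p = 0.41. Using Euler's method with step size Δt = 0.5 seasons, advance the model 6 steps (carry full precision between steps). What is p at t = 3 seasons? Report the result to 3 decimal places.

0.616

Update rule: p ← p + [c·p·(1−p) − e·p]·Δt with Δt = 0.5.
step 1: Δp = +0.05504, p = 0.46504
step 2: Δp = +0.04771, p = 0.51276
step 3: Δp = +0.03854, p = 0.55130
step 4: Δp = +0.02922, p = 0.58052
step 5: Δp = +0.02102, p = 0.60153
step 6: Δp = +0.01451, p = 0.61604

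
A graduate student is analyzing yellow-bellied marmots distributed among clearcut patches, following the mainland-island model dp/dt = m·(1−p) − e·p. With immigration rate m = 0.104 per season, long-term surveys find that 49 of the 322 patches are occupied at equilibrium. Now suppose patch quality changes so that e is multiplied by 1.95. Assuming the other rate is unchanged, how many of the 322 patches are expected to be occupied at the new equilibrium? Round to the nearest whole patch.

Observed p* = 49/322 = 0.15217.
Balance m(1−p*) = e·p* gives e = m(1−p*)/p* = 0.104×0.84783/0.15217 = 0.57945.
New p* = m/(m+e) = 0.10400/(0.10400+1.12993) = 0.08428.
Expected occupied = 322 × 0.08428 = 27.14 ≈ 27.

27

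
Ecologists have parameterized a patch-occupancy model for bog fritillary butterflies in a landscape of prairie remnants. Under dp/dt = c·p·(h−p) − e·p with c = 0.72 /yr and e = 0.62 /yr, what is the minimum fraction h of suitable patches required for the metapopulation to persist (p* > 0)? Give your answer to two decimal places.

0.86

p* = h − e/c is positive only when h > e/c.
h_min = e/c = 0.62/0.72 = 0.8611.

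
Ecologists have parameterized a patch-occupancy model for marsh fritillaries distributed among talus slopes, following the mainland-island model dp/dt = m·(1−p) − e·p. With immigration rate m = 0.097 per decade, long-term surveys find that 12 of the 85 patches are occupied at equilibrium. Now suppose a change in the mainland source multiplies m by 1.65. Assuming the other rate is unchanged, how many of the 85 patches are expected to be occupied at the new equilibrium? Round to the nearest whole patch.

18

Observed p* = 12/85 = 0.14118.
Balance m(1−p*) = e·p* gives e = m(1−p*)/p* = 0.097×0.85882/0.14118 = 0.59007.
New p* = m/(m+e) = 0.16005/(0.16005+0.59007) = 0.21337.
Expected occupied = 85 × 0.21337 = 18.14 ≈ 18.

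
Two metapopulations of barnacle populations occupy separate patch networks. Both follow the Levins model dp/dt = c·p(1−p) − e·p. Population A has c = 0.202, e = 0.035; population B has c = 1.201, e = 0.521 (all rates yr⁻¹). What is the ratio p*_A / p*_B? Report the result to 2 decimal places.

1.46

A: p*_A = 1 − 0.035/0.202 = 0.8267.
B: p*_B = 1 − 0.521/1.201 = 0.5662.
p*_A / p*_B = 0.8267/0.5662 = 1.4602.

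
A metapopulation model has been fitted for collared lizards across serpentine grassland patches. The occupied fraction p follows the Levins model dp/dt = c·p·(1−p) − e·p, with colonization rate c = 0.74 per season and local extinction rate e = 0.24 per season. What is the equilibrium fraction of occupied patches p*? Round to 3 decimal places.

0.676

Setting dp/dt = 0 and dividing through by p* gives c·(1−p*) = e.
So p* = 1 − e/c = 1 − 0.24/0.74 = 1 − 0.3243 = 0.6757.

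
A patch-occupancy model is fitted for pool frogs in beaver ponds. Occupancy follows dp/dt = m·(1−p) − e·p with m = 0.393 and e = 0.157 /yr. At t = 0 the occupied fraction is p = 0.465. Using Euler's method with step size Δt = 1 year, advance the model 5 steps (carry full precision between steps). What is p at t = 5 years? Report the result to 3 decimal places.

Update rule: p ← p + [m·(1−p) − e·p]·Δt with Δt = 1.
p: 0.46500 → 0.60225  (Δp = +0.13725)
p: 0.60225 → 0.66401  (Δp = +0.06176)
p: 0.66401 → 0.69181  (Δp = +0.02779)
p: 0.69181 → 0.70431  (Δp = +0.01251)
p: 0.70431 → 0.70994  (Δp = +0.00563)

0.710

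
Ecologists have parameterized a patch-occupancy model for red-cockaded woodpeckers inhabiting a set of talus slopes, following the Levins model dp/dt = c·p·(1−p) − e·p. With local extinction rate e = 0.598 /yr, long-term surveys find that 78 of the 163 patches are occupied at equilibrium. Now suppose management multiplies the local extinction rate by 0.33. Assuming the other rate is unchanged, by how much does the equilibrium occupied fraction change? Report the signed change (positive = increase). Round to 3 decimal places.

Observed p* = 78/163 = 0.47853.
Balance c(1−p*) = e gives c = e/(1 − 0.47853) = 0.598/0.52147 = 1.14676.
New p* = 1 − e/c = 1 − 0.19734/1.14676 = 0.82792.
Δp* = 0.82792 − 0.47853 = +0.34939.

0.349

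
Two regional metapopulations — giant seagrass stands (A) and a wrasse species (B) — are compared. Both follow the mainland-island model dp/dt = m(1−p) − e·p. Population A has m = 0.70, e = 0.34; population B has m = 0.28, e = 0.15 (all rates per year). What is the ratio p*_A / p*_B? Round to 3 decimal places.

A: p*_A = m/(m+e) = 0.70/1.0400 = 0.6731.
B: p*_B = 0.28/0.4300 = 0.6512.
p*_A / p*_B = 0.6731/0.6512 = 1.0337.

1.034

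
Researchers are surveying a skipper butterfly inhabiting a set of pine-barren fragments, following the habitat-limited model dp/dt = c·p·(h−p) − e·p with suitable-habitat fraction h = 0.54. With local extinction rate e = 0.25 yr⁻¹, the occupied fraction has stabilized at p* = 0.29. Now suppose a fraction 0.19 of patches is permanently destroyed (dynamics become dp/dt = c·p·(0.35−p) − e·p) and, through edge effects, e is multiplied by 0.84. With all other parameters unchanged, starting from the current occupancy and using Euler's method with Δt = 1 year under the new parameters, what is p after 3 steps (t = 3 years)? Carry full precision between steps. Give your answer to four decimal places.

0.2026

Balance c(h−p*) = e gives c = e/(0.54 − 0.29000) = 0.25/0.25000 = 1.00000.
Starting from p₀ = 0.29000; update p ← p + (dp/dt)·Δt with the new parameters.
  1  |  dp/dt·Δt = -0.043500  |  p_1 = 0.246500
  2  |  dp/dt·Δt = -0.026252  |  p_2 = 0.220248
  3  |  dp/dt·Δt = -0.017674  |  p_3 = 0.202573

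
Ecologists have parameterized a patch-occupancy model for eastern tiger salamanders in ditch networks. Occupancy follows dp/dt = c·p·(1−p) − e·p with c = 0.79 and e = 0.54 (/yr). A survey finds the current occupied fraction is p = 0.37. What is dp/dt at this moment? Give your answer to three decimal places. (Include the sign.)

-0.016

Colonization term: c·p·(1−p) = 0.79×0.37×0.6300 = 0.18415.
Extinction term: e·p = 0.19980.
dp/dt = 0.18415 − 0.19980 = -0.01565.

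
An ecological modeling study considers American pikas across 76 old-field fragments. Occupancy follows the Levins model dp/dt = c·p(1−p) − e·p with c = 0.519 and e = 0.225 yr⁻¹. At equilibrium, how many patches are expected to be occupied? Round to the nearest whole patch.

43

p* = 1 − e/c = 1 − 0.225/0.519 = 0.5665.
Expected occupied patches = N × p* = 76 × 0.5665 = 43.05 ≈ 43.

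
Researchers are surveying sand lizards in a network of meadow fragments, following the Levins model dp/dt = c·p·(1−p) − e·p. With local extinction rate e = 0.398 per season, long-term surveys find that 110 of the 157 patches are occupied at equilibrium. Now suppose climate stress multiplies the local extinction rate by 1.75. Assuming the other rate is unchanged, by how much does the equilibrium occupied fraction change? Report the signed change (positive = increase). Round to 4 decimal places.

Observed p* = 110/157 = 0.70064.
Balance c(1−p*) = e gives c = e/(1 − 0.70064) = 0.398/0.29936 = 1.32950.
New p* = 1 − e/c = 1 − 0.69650/1.32950 = 0.47612.
Δp* = 0.47612 − 0.70064 = -0.22452.

-0.2245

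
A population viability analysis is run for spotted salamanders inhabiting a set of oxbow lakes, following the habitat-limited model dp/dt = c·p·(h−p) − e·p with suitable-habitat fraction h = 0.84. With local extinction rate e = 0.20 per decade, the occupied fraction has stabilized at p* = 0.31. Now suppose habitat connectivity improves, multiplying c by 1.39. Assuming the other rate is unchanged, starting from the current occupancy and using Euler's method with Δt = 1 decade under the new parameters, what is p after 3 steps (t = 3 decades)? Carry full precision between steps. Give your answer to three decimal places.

0.375

Balance c(h−p*) = e gives c = e/(0.84 − 0.31000) = 0.20/0.53000 = 0.37736.
Starting from p₀ = 0.31000; update p ← p + (dp/dt)·Δt with the new parameters.
  1  |  dp/dt·Δt = +0.024180  |  p_1 = 0.334180
  2  |  dp/dt·Δt = +0.021828  |  p_2 = 0.356008
  3  |  dp/dt·Δt = +0.019177  |  p_3 = 0.375185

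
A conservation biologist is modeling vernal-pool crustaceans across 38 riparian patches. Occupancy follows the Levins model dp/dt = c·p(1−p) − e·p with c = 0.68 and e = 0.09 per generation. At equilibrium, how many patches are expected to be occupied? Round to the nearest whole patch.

33

p* = 1 − e/c = 1 − 0.09/0.68 = 0.8676.
Expected occupied patches = N × p* = 38 × 0.8676 = 32.97 ≈ 33.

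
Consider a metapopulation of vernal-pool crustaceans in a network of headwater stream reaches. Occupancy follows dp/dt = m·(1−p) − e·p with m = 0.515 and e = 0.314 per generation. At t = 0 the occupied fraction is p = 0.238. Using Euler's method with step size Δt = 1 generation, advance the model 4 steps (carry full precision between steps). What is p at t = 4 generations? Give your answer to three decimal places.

0.621

Update rule: p ← p + [m·(1−p) − e·p]·Δt with Δt = 1.
step 1: Δp = +0.31770, p = 0.55570
step 2: Δp = +0.05433, p = 0.61002
step 3: Δp = +0.00929, p = 0.61931
step 4: Δp = +0.00159, p = 0.62090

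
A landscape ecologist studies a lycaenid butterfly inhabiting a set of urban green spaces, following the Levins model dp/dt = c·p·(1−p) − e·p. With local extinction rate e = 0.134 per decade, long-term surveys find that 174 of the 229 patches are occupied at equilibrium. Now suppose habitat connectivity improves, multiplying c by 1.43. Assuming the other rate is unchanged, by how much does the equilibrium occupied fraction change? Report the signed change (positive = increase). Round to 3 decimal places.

Observed p* = 174/229 = 0.75983.
Balance c(1−p*) = e gives c = e/(1 − 0.75983) = 0.134/0.24017 = 0.55794.
New p* = 1 − e/c = 1 − 0.13400/0.79785 = 0.83205.
Δp* = 0.83205 − 0.75983 = +0.07222.

0.072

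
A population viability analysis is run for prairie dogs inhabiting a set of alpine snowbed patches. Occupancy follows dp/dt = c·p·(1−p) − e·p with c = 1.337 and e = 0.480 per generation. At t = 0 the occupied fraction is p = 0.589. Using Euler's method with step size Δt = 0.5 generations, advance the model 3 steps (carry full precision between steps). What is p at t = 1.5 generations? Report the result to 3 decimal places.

0.630

Update rule: p ← p + [c·p·(1−p) − e·p]·Δt with Δt = 0.5.
t = 0.5: p = 0.58900 + (+0.02047) = 0.60947
t = 1: p = 0.60947 + (+0.01284) = 0.62231
t = 1.5: p = 0.62231 + (+0.00777) = 0.63008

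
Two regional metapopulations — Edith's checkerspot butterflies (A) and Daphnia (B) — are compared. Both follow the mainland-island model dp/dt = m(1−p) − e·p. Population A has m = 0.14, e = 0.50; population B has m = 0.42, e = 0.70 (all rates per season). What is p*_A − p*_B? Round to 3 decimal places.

A: p*_A = m/(m+e) = 0.14/0.6400 = 0.2188.
B: p*_B = 0.42/1.1200 = 0.3750.
p*_A − p*_B = 0.2188 − 0.3750 = -0.1562.

-0.156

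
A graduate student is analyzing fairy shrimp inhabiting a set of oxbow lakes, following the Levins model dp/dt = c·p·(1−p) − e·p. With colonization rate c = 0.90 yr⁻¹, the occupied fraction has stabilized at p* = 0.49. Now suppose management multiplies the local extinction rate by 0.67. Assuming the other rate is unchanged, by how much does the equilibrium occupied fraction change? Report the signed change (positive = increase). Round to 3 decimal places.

0.168

Balance c(1−p*) = e gives e = 0.90×(1 − 0.49000) = 0.45900.
New p* = 1 − e/c = 1 − 0.30753/0.90000 = 0.65830.
Δp* = 0.65830 − 0.49000 = +0.16830.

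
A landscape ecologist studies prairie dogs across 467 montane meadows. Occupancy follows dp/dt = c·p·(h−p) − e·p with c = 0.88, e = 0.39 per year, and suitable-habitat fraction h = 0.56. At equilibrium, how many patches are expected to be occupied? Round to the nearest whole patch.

p* = h − e/c = 0.56 − 0.4432 = 0.1168.
Expected occupied patches = N × p* = 467 × 0.1168 = 54.55 ≈ 55.

55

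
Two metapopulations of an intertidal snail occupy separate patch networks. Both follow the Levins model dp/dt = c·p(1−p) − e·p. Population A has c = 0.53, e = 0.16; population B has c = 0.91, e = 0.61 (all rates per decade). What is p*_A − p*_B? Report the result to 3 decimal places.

A: p*_A = 1 − 0.16/0.53 = 0.6981.
B: p*_B = 1 − 0.61/0.91 = 0.3297.
p*_A − p*_B = 0.6981 − 0.3297 = 0.3684.

0.368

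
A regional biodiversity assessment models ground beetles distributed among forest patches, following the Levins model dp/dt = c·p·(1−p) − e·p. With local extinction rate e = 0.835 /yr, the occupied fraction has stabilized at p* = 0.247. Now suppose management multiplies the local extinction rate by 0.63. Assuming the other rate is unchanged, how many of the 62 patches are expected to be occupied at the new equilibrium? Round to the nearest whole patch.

33

Balance c(1−p*) = e gives c = e/(1 − 0.24700) = 0.835/0.75300 = 1.10890.
New p* = 1 − e/c = 1 − 0.52605/1.10890 = 0.52561.
Expected occupied = 62 × 0.52561 = 32.59 ≈ 33.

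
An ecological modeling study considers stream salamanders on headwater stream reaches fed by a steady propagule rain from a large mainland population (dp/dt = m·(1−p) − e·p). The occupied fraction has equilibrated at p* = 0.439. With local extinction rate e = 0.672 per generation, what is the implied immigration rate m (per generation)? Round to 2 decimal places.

At equilibrium m(1−p*) = e·p*, so m = e·p*/(1−p*).
m = 0.672 × 0.439 / 0.5610 = 0.2950/0.5610 = 0.5259.

0.53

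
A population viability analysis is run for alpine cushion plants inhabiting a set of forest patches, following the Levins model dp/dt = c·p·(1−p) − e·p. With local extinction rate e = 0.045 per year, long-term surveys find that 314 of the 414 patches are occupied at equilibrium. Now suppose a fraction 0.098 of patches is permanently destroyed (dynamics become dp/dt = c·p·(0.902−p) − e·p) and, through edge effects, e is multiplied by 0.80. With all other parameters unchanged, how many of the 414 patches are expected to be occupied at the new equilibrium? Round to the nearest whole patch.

Observed p* = 314/414 = 0.75845.
Balance c(1−p*) = e gives c = e/(1 − 0.75845) = 0.045/0.24155 = 0.18630.
New p* = 0.902 − e/c = 0.902 − 0.03600/0.18630 = 0.70876.
Expected occupied = 414 × 0.70876 = 293.43 ≈ 293.

293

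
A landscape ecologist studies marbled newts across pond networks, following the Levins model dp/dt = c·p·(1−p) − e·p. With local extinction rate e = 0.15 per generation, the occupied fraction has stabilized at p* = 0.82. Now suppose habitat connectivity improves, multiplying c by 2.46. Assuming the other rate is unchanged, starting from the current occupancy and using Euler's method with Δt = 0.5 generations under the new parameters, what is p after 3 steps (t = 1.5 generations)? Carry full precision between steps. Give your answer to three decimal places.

Balance c(1−p*) = e gives c = e/(1 − 0.82000) = 0.15/0.18000 = 0.83333.
Starting from p₀ = 0.82000; update p ← p + (dp/dt)·Δt with the new parameters.
t = 0.5: p = 0.82000 + (+0.08979) = 0.90979
t = 1: p = 0.90979 + (+0.01589) = 0.92568
t = 1.5: p = 0.92568 + (+0.00109) = 0.92677

0.927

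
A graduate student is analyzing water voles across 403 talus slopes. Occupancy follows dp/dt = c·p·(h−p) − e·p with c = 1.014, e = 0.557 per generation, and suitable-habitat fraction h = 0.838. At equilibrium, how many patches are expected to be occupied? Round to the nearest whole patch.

p* = h − e/c = 0.838 − 0.5493 = 0.2887.
Expected occupied patches = N × p* = 403 × 0.2887 = 116.34 ≈ 116.

116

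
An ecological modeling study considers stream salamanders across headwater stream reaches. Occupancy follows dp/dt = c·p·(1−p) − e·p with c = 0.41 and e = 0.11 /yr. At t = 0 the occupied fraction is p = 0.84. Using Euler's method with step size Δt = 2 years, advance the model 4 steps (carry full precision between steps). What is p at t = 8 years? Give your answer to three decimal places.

Update rule: p ← p + [c·p·(1−p) − e·p]·Δt with Δt = 2.
p: 0.84000 → 0.76541  (Δp = -0.07459)
p: 0.76541 → 0.74426  (Δp = -0.02115)
p: 0.74426 → 0.73660  (Δp = -0.00766)
p: 0.73660 → 0.73364  (Δp = -0.00295)

0.734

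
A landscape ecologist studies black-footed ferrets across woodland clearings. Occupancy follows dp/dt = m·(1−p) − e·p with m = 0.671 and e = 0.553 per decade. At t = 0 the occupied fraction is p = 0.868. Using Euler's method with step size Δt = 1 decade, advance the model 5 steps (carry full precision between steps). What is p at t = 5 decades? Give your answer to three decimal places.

0.548

Update rule: p ← p + [m·(1−p) − e·p]·Δt with Δt = 1.
p: 0.86800 → 0.47657  (Δp = -0.39143)
p: 0.47657 → 0.56425  (Δp = +0.08768)
p: 0.56425 → 0.54461  (Δp = -0.01964)
p: 0.54461 → 0.54901  (Δp = +0.00440)
p: 0.54901 → 0.54802  (Δp = -0.00099)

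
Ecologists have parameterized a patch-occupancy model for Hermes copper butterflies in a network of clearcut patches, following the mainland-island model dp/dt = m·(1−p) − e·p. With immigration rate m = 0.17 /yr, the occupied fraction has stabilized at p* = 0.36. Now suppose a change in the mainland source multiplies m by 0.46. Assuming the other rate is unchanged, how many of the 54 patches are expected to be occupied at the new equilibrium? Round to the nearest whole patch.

11

Balance m(1−p*) = e·p* gives e = m(1−p*)/p* = 0.17×0.64000/0.36000 = 0.30222.
New p* = m/(m+e) = 0.07820/(0.07820+0.30222) = 0.20556.
Expected occupied = 54 × 0.20556 = 11.10 ≈ 11.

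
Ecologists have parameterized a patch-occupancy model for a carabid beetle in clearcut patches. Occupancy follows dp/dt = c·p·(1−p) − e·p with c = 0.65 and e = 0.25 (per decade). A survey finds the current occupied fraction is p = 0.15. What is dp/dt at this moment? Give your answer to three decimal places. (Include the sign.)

0.045

Colonization term: c·p·(1−p) = 0.65×0.15×0.8500 = 0.08288.
Extinction term: e·p = 0.03750.
dp/dt = 0.08288 − 0.03750 = 0.04538.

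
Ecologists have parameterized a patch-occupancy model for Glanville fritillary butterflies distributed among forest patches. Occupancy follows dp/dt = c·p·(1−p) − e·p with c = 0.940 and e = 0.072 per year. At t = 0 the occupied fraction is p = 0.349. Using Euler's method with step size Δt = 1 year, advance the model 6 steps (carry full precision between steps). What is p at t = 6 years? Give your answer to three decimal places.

0.923

Update rule: p ← p + [c·p·(1−p) − e·p]·Δt with Δt = 1.
t = 1: p = 0.34900 + (+0.18844) = 0.53744
t = 2: p = 0.53744 + (+0.19499) = 0.73243
t = 3: p = 0.73243 + (+0.13148) = 0.86391
t = 4: p = 0.86391 + (+0.04831) = 0.91222
t = 5: p = 0.91222 + (+0.00959) = 0.92181
t = 6: p = 0.92181 + (+0.00138) = 0.92319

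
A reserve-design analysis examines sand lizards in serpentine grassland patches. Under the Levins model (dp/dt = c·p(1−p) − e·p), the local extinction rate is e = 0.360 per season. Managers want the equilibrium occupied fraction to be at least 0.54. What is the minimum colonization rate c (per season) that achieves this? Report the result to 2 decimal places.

0.78

p* = 1 − e/c ≥ 0.54 requires e/c ≤ 0.4600, i.e. c ≥ e/0.4600.
c_min = 0.360/0.4600 = 0.7826.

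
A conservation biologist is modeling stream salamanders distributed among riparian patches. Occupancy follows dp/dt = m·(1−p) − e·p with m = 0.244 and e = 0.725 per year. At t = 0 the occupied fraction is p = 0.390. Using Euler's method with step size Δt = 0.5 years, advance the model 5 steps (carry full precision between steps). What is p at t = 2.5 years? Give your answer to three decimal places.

Update rule: p ← p + [m·(1−p) − e·p]·Δt with Δt = 0.5.
t = 0.5: p = 0.39000 + (-0.06696) = 0.32305
t = 1: p = 0.32305 + (-0.03452) = 0.28853
t = 1.5: p = 0.28853 + (-0.01779) = 0.27074
t = 2: p = 0.27074 + (-0.00917) = 0.26156
t = 2.5: p = 0.26156 + (-0.00473) = 0.25684

0.257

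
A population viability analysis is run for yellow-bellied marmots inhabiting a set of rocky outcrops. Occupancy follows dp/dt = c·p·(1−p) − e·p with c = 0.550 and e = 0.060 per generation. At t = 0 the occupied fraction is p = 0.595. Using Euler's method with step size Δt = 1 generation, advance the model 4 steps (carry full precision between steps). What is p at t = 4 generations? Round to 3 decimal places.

Update rule: p ← p + [c·p·(1−p) − e·p]·Δt with Δt = 1.
  1  |  dp/dt·Δt = +0.096836  |  p_1 = 0.691836
  2  |  dp/dt·Δt = +0.075749  |  p_2 = 0.767585
  3  |  dp/dt·Δt = +0.052064  |  p_3 = 0.819649
  4  |  dp/dt·Δt = +0.032124  |  p_4 = 0.851774

0.852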